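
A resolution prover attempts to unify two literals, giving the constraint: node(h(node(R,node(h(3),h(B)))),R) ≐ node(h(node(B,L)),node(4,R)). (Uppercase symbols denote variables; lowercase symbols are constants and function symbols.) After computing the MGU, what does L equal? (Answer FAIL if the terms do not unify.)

FAIL

Decompose node/2: h(node(R,node(h(3),h(B)))) ≐ h(node(B,L)),  R ≐ node(4,R).
Decompose h/1: node(R,node(h(3),h(B))) ≐ node(B,L).
Decompose node/2: R ≐ B,  node(h(3),h(B)) ≐ L.
Bind R := B; substituting into the one remaining equation that mentions R gives: B ≐ node(4,B).
Bind L := node(h(3),h(B)); no other remaining equation mentions L.
Occurs check fails: B occurs in node(4,B); the equation B ≐ node(4,B) has no finite solution.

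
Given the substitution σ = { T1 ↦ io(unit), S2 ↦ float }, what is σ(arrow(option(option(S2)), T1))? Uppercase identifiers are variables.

Replace each occurrence of T1 with io(unit).
Replace each occurrence of S2 with float.
Result: arrow(option(option(float)), io(unit)).

arrow(option(option(float)), io(unit))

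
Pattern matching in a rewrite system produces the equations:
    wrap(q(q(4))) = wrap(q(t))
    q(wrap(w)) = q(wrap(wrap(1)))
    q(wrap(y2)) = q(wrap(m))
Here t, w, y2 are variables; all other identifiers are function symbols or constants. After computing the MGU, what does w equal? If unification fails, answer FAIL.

Decompose wrap/1: q(q(4)) = q(t).
Decompose q/1: q(4) = t.
Bind t := q(4); no other remaining equation mentions t.
Decompose q/1: wrap(w) = wrap(wrap(1)).
Decompose wrap/1: w = wrap(1).
Bind w := wrap(1); no other remaining equation mentions w.
Decompose q/1: wrap(y2) = wrap(m).
Decompose wrap/1: y2 = m.
Bind y2 := m.
MGU = { t ↦ q(4), w ↦ wrap(1), y2 ↦ m }, so w ↦ wrap(1).

wrap(1)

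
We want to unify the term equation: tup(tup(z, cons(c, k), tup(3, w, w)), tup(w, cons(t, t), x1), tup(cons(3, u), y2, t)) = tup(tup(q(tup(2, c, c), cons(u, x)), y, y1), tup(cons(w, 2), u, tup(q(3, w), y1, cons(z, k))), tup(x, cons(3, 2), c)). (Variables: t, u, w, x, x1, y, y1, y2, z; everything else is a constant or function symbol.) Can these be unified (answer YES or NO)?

NO

Decompose tup/3: tup(z, cons(c, k), tup(3, w, w)) = tup(q(tup(2, c, c), cons(u, x)), y, y1),  tup(w, cons(t, t), x1) = tup(cons(w, 2), u, tup(q(3, w), y1, cons(z, k))),  tup(cons(3, u), y2, t) = tup(x, cons(3, 2), c).
Decompose tup/3: z = q(tup(2, c, c), cons(u, x)),  cons(c, k) = y,  tup(3, w, w) = y1.
Bind z := q(tup(2, c, c), cons(u, x)); substituting into the one remaining equation that mentions z gives: tup(w, cons(t, t), x1) = tup(cons(w, 2), u, tup(q(3, w), y1, cons(q(tup(2, c, c), cons(u, x)), k))).
Bind y := cons(c, k); no other remaining equation mentions y.
Bind y1 := tup(3, w, w); substituting into the one remaining equation that mentions y1 gives: tup(w, cons(t, t), x1) = tup(cons(w, 2), u, tup(q(3, w), tup(3, w, w), cons(q(tup(2, c, c), cons(u, x)), k))).
Decompose tup/3: w = cons(w, 2),  cons(t, t) = u,  x1 = tup(q(3, w), tup(3, w, w), cons(q(tup(2, c, c), cons(u, x)), k)).
Occurs check fails: w occurs in cons(w, 2); the equation w = cons(w, 2) has no finite solution.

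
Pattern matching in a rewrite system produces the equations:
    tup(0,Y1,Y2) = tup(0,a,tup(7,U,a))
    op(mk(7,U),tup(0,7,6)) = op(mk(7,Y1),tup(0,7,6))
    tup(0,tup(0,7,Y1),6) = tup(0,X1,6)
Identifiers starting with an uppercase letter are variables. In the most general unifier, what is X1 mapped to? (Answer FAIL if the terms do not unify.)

tup(0,7,a)

Decompose tup/3: 0 = 0,  Y1 = a,  Y2 = tup(7,U,a).
Delete trivial equation 0 = 0.
Bind Y1 := a; substituting into the 2 remaining equations that mention Y1 gives: op(mk(7,U),tup(0,7,6)) = op(mk(7,a),tup(0,7,6)),  tup(0,tup(0,7,a),6) = tup(0,X1,6).
Bind Y2 := tup(7,U,a); no other remaining equation mentions Y2.
Decompose op/2: mk(7,U) = mk(7,a),  tup(0,7,6) = tup(0,7,6).
Decompose mk/2: 7 = 7,  U = a.
Delete trivial equation 7 = 7.
Bind U := a; no other remaining equation mentions U. Substituting into the earlier binding gives Y2 := tup(7,a,a).
Delete trivial equation tup(0,7,6) = tup(0,7,6).
Decompose tup/3: 0 = 0,  tup(0,7,a) = X1,  6 = 6.
Delete trivial equation 0 = 0.
Bind X1 := tup(0,7,a); no other remaining equation mentions X1.
Delete trivial equation 6 = 6.
MGU = { Y1 ↦ a, Y2 ↦ tup(7,a,a), U ↦ a, X1 ↦ tup(0,7,a) }, so X1 ↦ tup(0,7,a).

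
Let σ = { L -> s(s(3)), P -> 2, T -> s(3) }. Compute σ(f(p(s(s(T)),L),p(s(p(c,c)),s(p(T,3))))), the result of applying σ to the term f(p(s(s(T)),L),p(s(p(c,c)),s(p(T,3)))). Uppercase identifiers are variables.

f(p(s(s(s(3))),s(s(3))),p(s(p(c,c)),s(p(s(3),3))))

Replace each occurrence of L with s(s(3)).
Replace each occurrence of T with s(3).
Result: f(p(s(s(s(3))),s(s(3))),p(s(p(c,c)),s(p(s(3),3)))).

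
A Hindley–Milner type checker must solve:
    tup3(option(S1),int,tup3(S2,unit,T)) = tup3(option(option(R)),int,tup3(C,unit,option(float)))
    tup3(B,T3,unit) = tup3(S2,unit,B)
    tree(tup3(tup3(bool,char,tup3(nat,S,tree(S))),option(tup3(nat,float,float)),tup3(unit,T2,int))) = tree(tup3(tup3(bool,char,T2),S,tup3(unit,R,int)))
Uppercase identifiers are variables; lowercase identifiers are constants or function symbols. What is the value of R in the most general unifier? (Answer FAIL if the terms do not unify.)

Decompose tup3/3: option(S1) = option(option(R)),  int = int,  tup3(S2,unit,T) = tup3(C,unit,option(float)).
Decompose option/1: S1 = option(R).
Bind S1 := option(R); no other remaining equation mentions S1.
Delete trivial equation int = int.
Decompose tup3/3: S2 = C,  unit = unit,  T = option(float).
Bind S2 := C; substituting into the one remaining equation that mentions S2 gives: tup3(B,T3,unit) = tup3(C,unit,B).
Delete trivial equation unit = unit.
Bind T := option(float); no other remaining equation mentions T.
Decompose tup3/3: B = C,  T3 = unit,  unit = B.
Bind B := C; substituting into the one remaining equation that mentions B gives: unit = C.
Bind T3 := unit; no other remaining equation mentions T3.
Bind C := unit; no other remaining equation mentions C. Substituting into the earlier bindings gives S2 := unit, B := unit.
Decompose tree/1: tup3(tup3(bool,char,tup3(nat,S,tree(S))),option(tup3(nat,float,float)),tup3(unit,T2,int)) = tup3(tup3(bool,char,T2),S,tup3(unit,R,int)).
Decompose tup3/3: tup3(bool,char,tup3(nat,S,tree(S))) = tup3(bool,char,T2),  option(tup3(nat,float,float)) = S,  tup3(unit,T2,int) = tup3(unit,R,int).
Decompose tup3/3: bool = bool,  char = char,  tup3(nat,S,tree(S)) = T2.
Delete trivial equation bool = bool.
Delete trivial equation char = char.
Bind T2 := tup3(nat,S,tree(S)); substituting into the one remaining equation that mentions T2 gives: tup3(unit,tup3(nat,S,tree(S)),int) = tup3(unit,R,int).
Bind S := option(tup3(nat,float,float)); substituting into the remaining equation gives: tup3(unit,tup3(nat,option(tup3(nat,float,float)),tree(option(tup3(nat,float,float)))),int) = tup3(unit,R,int). Substituting into the earlier binding gives T2 := tup3(nat,option(tup3(nat,float,float)),tree(option(tup3(nat,float,float)))).
Decompose tup3/3: unit = unit,  tup3(nat,option(tup3(nat,float,float)),tree(option(tup3(nat,float,float)))) = R,  int = int.
Delete trivial equation unit = unit.
Bind R := tup3(nat,option(tup3(nat,float,float)),tree(option(tup3(nat,float,float)))); no other remaining equation mentions R. Substituting into the earlier binding gives S1 := option(tup3(nat,option(tup3(nat,float,float)),tree(option(tup3(nat,float,float))))).
Delete trivial equation int = int.
MGU = { S1 := option(tup3(nat,option(tup3(nat,float,float)),tree(option(tup3(nat,float,float))))), S2 := unit, T := option(float), B := unit, T3 := unit, C := unit, T2 := tup3(nat,option(tup3(nat,float,float)),tree(option(tup3(nat,float,float)))), S := option(tup3(nat,float,float)), R := tup3(nat,option(tup3(nat,float,float)),tree(option(tup3(nat,float,float)))) }, so R := tup3(nat,option(tup3(nat,float,float)),tree(option(tup3(nat,float,float)))).

tup3(nat,option(tup3(nat,float,float)),tree(option(tup3(nat,float,float))))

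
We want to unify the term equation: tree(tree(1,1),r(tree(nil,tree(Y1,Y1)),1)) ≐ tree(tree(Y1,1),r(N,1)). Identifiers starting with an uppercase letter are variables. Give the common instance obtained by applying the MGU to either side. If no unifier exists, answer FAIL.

Decompose tree/2: tree(1,1) ≐ tree(Y1,1),  r(tree(nil,tree(Y1,Y1)),1) ≐ r(N,1).
Decompose tree/2: 1 ≐ Y1,  1 ≐ 1.
Bind Y1 := 1; substituting into the one remaining equation that mentions Y1 gives: r(tree(nil,tree(1,1)),1) ≐ r(N,1).
Delete trivial equation 1 ≐ 1.
Decompose r/2: tree(nil,tree(1,1)) ≐ N,  1 ≐ 1.
Bind N := tree(nil,tree(1,1)); no other remaining equation mentions N.
Delete trivial equation 1 ≐ 1.
Applying the MGU to either side gives tree(tree(1,1),r(tree(nil,tree(1,1)),1)).

tree(tree(1,1),r(tree(nil,tree(1,1)),1))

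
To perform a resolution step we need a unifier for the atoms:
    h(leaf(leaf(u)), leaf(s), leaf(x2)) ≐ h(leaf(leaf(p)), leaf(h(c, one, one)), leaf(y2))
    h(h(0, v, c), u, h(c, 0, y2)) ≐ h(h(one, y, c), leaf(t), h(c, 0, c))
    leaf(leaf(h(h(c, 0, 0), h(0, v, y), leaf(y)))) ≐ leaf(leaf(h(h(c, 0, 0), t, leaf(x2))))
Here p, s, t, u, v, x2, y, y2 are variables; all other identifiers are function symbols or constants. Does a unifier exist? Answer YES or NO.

NO

Decompose h/3: leaf(leaf(u)) ≐ leaf(leaf(p)),  leaf(s) ≐ leaf(h(c, one, one)),  leaf(x2) ≐ leaf(y2).
Decompose leaf/1: leaf(u) ≐ leaf(p).
Decompose leaf/1: u ≐ p.
Bind u := p; substituting into the one remaining equation that mentions u gives: h(h(0, v, c), p, h(c, 0, y2)) ≐ h(h(one, y, c), leaf(t), h(c, 0, c)).
Decompose leaf/1: s ≐ h(c, one, one).
Bind s := h(c, one, one); no other remaining equation mentions s.
Decompose leaf/1: x2 ≐ y2.
Bind x2 := y2; substituting into the one remaining equation that mentions x2 gives: leaf(leaf(h(h(c, 0, 0), h(0, v, y), leaf(y)))) ≐ leaf(leaf(h(h(c, 0, 0), t, leaf(y2)))).
Decompose h/3: h(0, v, c) ≐ h(one, y, c),  p ≐ leaf(t),  h(c, 0, y2) ≐ h(c, 0, c).
Decompose h/3: 0 ≐ one,  v ≐ y,  c ≐ c.
Clash: constants 0 and one differ; no unifier exists.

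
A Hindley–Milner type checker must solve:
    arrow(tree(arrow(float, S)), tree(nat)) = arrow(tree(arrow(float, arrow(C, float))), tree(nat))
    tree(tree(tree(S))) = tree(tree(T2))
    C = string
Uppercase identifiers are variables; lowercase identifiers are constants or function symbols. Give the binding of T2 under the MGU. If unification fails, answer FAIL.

Decompose arrow/2: tree(arrow(float, S)) = tree(arrow(float, arrow(C, float))),  tree(nat) = tree(nat).
Decompose tree/1: arrow(float, S) = arrow(float, arrow(C, float)).
Decompose arrow/2: float = float,  S = arrow(C, float).
Delete trivial equation float = float.
Bind S := arrow(C, float); substituting into the one remaining equation that mentions S gives: tree(tree(tree(arrow(C, float)))) = tree(tree(T2)).
Delete trivial equation tree(nat) = tree(nat).
Decompose tree/1: tree(tree(arrow(C, float))) = tree(T2).
Decompose tree/1: tree(arrow(C, float)) = T2.
Bind T2 := tree(arrow(C, float)); no other remaining equation mentions T2.
Bind C := string. Substituting into the earlier bindings gives S := arrow(string, float), T2 := tree(arrow(string, float)).
MGU = { S := arrow(string, float), T2 := tree(arrow(string, float)), C := string }, so T2 := tree(arrow(string, float)).

tree(arrow(string, float))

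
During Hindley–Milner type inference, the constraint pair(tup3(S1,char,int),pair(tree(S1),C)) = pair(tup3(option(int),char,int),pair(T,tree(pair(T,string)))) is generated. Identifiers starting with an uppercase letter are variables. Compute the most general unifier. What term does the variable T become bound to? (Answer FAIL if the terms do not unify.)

Decompose pair/2: tup3(S1,char,int) = tup3(option(int),char,int),  pair(tree(S1),C) = pair(T,tree(pair(T,string))).
Decompose tup3/3: S1 = option(int),  char = char,  int = int.
Bind S1 := option(int); substituting into the one remaining equation that mentions S1 gives: pair(tree(option(int)),C) = pair(T,tree(pair(T,string))).
Delete trivial equation char = char.
Delete trivial equation int = int.
Decompose pair/2: tree(option(int)) = T,  C = tree(pair(T,string)).
Bind T := tree(option(int)); substituting into the remaining equation gives: C = tree(pair(tree(option(int)),string)).
Bind C := tree(pair(tree(option(int)),string)).
MGU = { S1 -> option(int), T -> tree(option(int)), C -> tree(pair(tree(option(int)),string)) }, so T -> tree(option(int)).

tree(option(int))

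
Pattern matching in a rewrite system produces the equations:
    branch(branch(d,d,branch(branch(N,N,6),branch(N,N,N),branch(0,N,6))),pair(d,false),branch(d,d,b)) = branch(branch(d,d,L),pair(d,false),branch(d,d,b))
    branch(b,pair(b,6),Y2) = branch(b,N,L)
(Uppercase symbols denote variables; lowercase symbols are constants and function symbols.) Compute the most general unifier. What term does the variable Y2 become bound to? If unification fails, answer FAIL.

Decompose branch/3: branch(d,d,branch(branch(N,N,6),branch(N,N,N),branch(0,N,6))) = branch(d,d,L),  pair(d,false) = pair(d,false),  branch(d,d,b) = branch(d,d,b).
Decompose branch/3: d = d,  d = d,  branch(branch(N,N,6),branch(N,N,N),branch(0,N,6)) = L.
Delete trivial equation d = d.
Delete trivial equation d = d.
Bind L := branch(branch(N,N,6),branch(N,N,N),branch(0,N,6)); substituting into the one remaining equation that mentions L gives: branch(b,pair(b,6),Y2) = branch(b,N,branch(branch(N,N,6),branch(N,N,N),branch(0,N,6))).
Delete trivial equation pair(d,false) = pair(d,false).
Delete trivial equation branch(d,d,b) = branch(d,d,b).
Decompose branch/3: b = b,  pair(b,6) = N,  Y2 = branch(branch(N,N,6),branch(N,N,N),branch(0,N,6)).
Delete trivial equation b = b.
Bind N := pair(b,6); substituting into the remaining equation gives: Y2 = branch(branch(pair(b,6),pair(b,6),6),branch(pair(b,6),pair(b,6),pair(b,6)),branch(0,pair(b,6),6)). Substituting into the earlier binding gives L := branch(branch(pair(b,6),pair(b,6),6),branch(pair(b,6),pair(b,6),pair(b,6)),branch(0,pair(b,6),6)).
Bind Y2 := branch(branch(pair(b,6),pair(b,6),6),branch(pair(b,6),pair(b,6),pair(b,6)),branch(0,pair(b,6),6)).
MGU = { L ↦ branch(branch(pair(b,6),pair(b,6),6),branch(pair(b,6),pair(b,6),pair(b,6)),branch(0,pair(b,6),6)), N ↦ pair(b,6), Y2 ↦ branch(branch(pair(b,6),pair(b,6),6),branch(pair(b,6),pair(b,6),pair(b,6)),branch(0,pair(b,6),6)) }, so Y2 ↦ branch(branch(pair(b,6),pair(b,6),6),branch(pair(b,6),pair(b,6),pair(b,6)),branch(0,pair(b,6),6)).

branch(branch(pair(b,6),pair(b,6),6),branch(pair(b,6),pair(b,6),pair(b,6)),branch(0,pair(b,6),6))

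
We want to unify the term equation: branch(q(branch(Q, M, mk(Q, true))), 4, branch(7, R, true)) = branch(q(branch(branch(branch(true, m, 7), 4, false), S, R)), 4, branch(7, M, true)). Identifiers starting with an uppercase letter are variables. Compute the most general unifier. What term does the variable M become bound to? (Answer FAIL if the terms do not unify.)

Decompose branch/3: q(branch(Q, M, mk(Q, true))) = q(branch(branch(branch(true, m, 7), 4, false), S, R)),  4 = 4,  branch(7, R, true) = branch(7, M, true).
Decompose q/1: branch(Q, M, mk(Q, true)) = branch(branch(branch(true, m, 7), 4, false), S, R).
Decompose branch/3: Q = branch(branch(true, m, 7), 4, false),  M = S,  mk(Q, true) = R.
Bind Q := branch(branch(true, m, 7), 4, false); substituting into the one remaining equation that mentions Q gives: mk(branch(branch(true, m, 7), 4, false), true) = R.
Bind M := S; substituting into the one remaining equation that mentions M gives: branch(7, R, true) = branch(7, S, true).
Bind R := mk(branch(branch(true, m, 7), 4, false), true); substituting into the one remaining equation that mentions R gives: branch(7, mk(branch(branch(true, m, 7), 4, false), true), true) = branch(7, S, true).
Delete trivial equation 4 = 4.
Decompose branch/3: 7 = 7,  mk(branch(branch(true, m, 7), 4, false), true) = S,  true = true.
Delete trivial equation 7 = 7.
Bind S := mk(branch(branch(true, m, 7), 4, false), true); no other remaining equation mentions S. Substituting into the earlier binding gives M := mk(branch(branch(true, m, 7), 4, false), true).
Delete trivial equation true = true.
MGU = { Q ↦ branch(branch(true, m, 7), 4, false), M ↦ mk(branch(branch(true, m, 7), 4, false), true), R ↦ mk(branch(branch(true, m, 7), 4, false), true), S ↦ mk(branch(branch(true, m, 7), 4, false), true) }, so M ↦ mk(branch(branch(true, m, 7), 4, false), true).

mk(branch(branch(true, m, 7), 4, false), true)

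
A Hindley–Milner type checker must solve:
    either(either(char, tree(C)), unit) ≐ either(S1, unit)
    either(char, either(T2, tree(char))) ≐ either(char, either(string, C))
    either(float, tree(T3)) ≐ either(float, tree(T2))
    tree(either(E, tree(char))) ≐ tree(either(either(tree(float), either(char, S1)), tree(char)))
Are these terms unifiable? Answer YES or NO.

Decompose either/2: either(char, tree(C)) ≐ S1,  unit ≐ unit.
Bind S1 := either(char, tree(C)); substituting into the one remaining equation that mentions S1 gives: tree(either(E, tree(char))) ≐ tree(either(either(tree(float), either(char, either(char, tree(C)))), tree(char))).
Delete trivial equation unit ≐ unit.
Decompose either/2: char ≐ char,  either(T2, tree(char)) ≐ either(string, C).
Delete trivial equation char ≐ char.
Decompose either/2: T2 ≐ string,  tree(char) ≐ C.
Bind T2 := string; substituting into the one remaining equation that mentions T2 gives: either(float, tree(T3)) ≐ either(float, tree(string)).
Bind C := tree(char); substituting into the one remaining equation that mentions C gives: tree(either(E, tree(char))) ≐ tree(either(either(tree(float), either(char, either(char, tree(tree(char))))), tree(char))). Substituting into the earlier binding gives S1 := either(char, tree(tree(char))).
Decompose either/2: float ≐ float,  tree(T3) ≐ tree(string).
Delete trivial equation float ≐ float.
Decompose tree/1: T3 ≐ string.
Bind T3 := string; no other remaining equation mentions T3.
Decompose tree/1: either(E, tree(char)) ≐ either(either(tree(float), either(char, either(char, tree(tree(char))))), tree(char)).
Decompose either/2: E ≐ either(tree(float), either(char, either(char, tree(tree(char))))),  tree(char) ≐ tree(char).
Bind E := either(tree(float), either(char, either(char, tree(tree(char))))); no other remaining equation mentions E.
Delete trivial equation tree(char) ≐ tree(char).
No equations remain and no clash or occurs-check failure arose, so a unifier exists.

YES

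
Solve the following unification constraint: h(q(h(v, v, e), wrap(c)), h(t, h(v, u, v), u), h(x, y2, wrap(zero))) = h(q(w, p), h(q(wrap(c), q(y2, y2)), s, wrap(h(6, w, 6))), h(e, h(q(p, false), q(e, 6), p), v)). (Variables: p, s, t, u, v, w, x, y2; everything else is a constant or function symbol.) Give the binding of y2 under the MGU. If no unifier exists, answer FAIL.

Decompose h/3: q(h(v, v, e), wrap(c)) = q(w, p),  h(t, h(v, u, v), u) = h(q(wrap(c), q(y2, y2)), s, wrap(h(6, w, 6))),  h(x, y2, wrap(zero)) = h(e, h(q(p, false), q(e, 6), p), v).
Decompose q/2: h(v, v, e) = w,  wrap(c) = p.
Bind w := h(v, v, e); substituting into the one remaining equation that mentions w gives: h(t, h(v, u, v), u) = h(q(wrap(c), q(y2, y2)), s, wrap(h(6, h(v, v, e), 6))).
Bind p := wrap(c); substituting into the one remaining equation that mentions p gives: h(x, y2, wrap(zero)) = h(e, h(q(wrap(c), false), q(e, 6), wrap(c)), v).
Decompose h/3: t = q(wrap(c), q(y2, y2)),  h(v, u, v) = s,  u = wrap(h(6, h(v, v, e), 6)).
Bind t := q(wrap(c), q(y2, y2)); no other remaining equation mentions t.
Bind s := h(v, u, v); no other remaining equation mentions s.
Bind u := wrap(h(6, h(v, v, e), 6)); no other remaining equation mentions u. Substituting into the earlier binding gives s := h(v, wrap(h(6, h(v, v, e), 6)), v).
Decompose h/3: x = e,  y2 = h(q(wrap(c), false), q(e, 6), wrap(c)),  wrap(zero) = v.
Bind x := e; no other remaining equation mentions x.
Bind y2 := h(q(wrap(c), false), q(e, 6), wrap(c)); no other remaining equation mentions y2. Substituting into the earlier binding gives t := q(wrap(c), q(h(q(wrap(c), false), q(e, 6), wrap(c)), h(q(wrap(c), false), q(e, 6), wrap(c)))).
Bind v := wrap(zero). Substituting into the earlier bindings gives w := h(wrap(zero), wrap(zero), e), s := h(wrap(zero), wrap(h(6, h(wrap(zero), wrap(zero), e), 6)), wrap(zero)), u := wrap(h(6, h(wrap(zero), wrap(zero), e), 6)).
MGU = { w := h(wrap(zero), wrap(zero), e), p := wrap(c), t := q(wrap(c), q(h(q(wrap(c), false), q(e, 6), wrap(c)), h(q(wrap(c), false), q(e, 6), wrap(c)))), s := h(wrap(zero), wrap(h(6, h(wrap(zero), wrap(zero), e), 6)), wrap(zero)), u := wrap(h(6, h(wrap(zero), wrap(zero), e), 6)), x := e, y2 := h(q(wrap(c), false), q(e, 6), wrap(c)), v := wrap(zero) }, so y2 := h(q(wrap(c), false), q(e, 6), wrap(c)).

h(q(wrap(c), false), q(e, 6), wrap(c))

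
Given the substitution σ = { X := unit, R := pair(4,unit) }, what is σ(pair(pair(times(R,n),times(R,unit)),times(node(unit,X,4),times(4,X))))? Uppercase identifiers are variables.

Replace each occurrence of X with unit.
Replace each occurrence of R with pair(4,unit).
Result: pair(pair(times(pair(4,unit),n),times(pair(4,unit),unit)),times(node(unit,unit,4),times(4,unit))).

pair(pair(times(pair(4,unit),n),times(pair(4,unit),unit)),times(node(unit,unit,4),times(4,unit)))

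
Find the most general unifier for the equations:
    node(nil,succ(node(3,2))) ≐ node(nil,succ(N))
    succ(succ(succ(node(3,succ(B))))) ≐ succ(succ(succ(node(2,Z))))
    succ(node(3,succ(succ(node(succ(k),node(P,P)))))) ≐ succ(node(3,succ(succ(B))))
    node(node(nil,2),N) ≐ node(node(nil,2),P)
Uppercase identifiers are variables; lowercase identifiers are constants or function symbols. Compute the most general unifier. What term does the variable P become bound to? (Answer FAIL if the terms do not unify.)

FAIL

Decompose node/2: nil ≐ nil,  succ(node(3,2)) ≐ succ(N).
Delete trivial equation nil ≐ nil.
Decompose succ/1: node(3,2) ≐ N.
Bind N := node(3,2); substituting into the one remaining equation that mentions N gives: node(node(nil,2),node(3,2)) ≐ node(node(nil,2),P).
Decompose succ/1: succ(succ(node(3,succ(B)))) ≐ succ(succ(node(2,Z))).
Decompose succ/1: succ(node(3,succ(B))) ≐ succ(node(2,Z)).
Decompose succ/1: node(3,succ(B)) ≐ node(2,Z).
Decompose node/2: 3 ≐ 2,  succ(B) ≐ Z.
Clash: constants 3 and 2 differ; no unifier exists.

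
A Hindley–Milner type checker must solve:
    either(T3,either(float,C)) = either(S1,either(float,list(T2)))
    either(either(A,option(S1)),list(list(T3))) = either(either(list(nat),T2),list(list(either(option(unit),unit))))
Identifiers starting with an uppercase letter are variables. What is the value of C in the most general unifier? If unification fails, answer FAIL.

Decompose either/2: T3 = S1,  either(float,C) = either(float,list(T2)).
Bind T3 := S1; substituting into the one remaining equation that mentions T3 gives: either(either(A,option(S1)),list(list(S1))) = either(either(list(nat),T2),list(list(either(option(unit),unit)))).
Decompose either/2: float = float,  C = list(T2).
Delete trivial equation float = float.
Bind C := list(T2); no other remaining equation mentions C.
Decompose either/2: either(A,option(S1)) = either(list(nat),T2),  list(list(S1)) = list(list(either(option(unit),unit))).
Decompose either/2: A = list(nat),  option(S1) = T2.
Bind A := list(nat); no other remaining equation mentions A.
Bind T2 := option(S1); no other remaining equation mentions T2. Substituting into the earlier binding gives C := list(option(S1)).
Decompose list/1: list(S1) = list(either(option(unit),unit)).
Decompose list/1: S1 = either(option(unit),unit).
Bind S1 := either(option(unit),unit). Substituting into the earlier bindings gives T3 := either(option(unit),unit), C := list(option(either(option(unit),unit))), T2 := option(either(option(unit),unit)).
MGU = { T3 ↦ either(option(unit),unit), C ↦ list(option(either(option(unit),unit))), A ↦ list(nat), T2 ↦ option(either(option(unit),unit)), S1 ↦ either(option(unit),unit) }, so C ↦ list(option(either(option(unit),unit))).

list(option(either(option(unit),unit)))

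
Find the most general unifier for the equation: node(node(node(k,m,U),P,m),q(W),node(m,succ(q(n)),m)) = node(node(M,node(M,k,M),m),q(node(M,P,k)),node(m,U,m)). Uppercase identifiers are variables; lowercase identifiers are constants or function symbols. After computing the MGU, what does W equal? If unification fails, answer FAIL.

Decompose node/3: node(node(k,m,U),P,m) = node(M,node(M,k,M),m),  q(W) = q(node(M,P,k)),  node(m,succ(q(n)),m) = node(m,U,m).
Decompose node/3: node(k,m,U) = M,  P = node(M,k,M),  m = m.
Bind M := node(k,m,U); substituting into the 2 remaining equations that mention M gives: P = node(node(k,m,U),k,node(k,m,U)),  q(W) = q(node(node(k,m,U),P,k)).
Bind P := node(node(k,m,U),k,node(k,m,U)); substituting into the one remaining equation that mentions P gives: q(W) = q(node(node(k,m,U),node(node(k,m,U),k,node(k,m,U)),k)).
Delete trivial equation m = m.
Decompose q/1: W = node(node(k,m,U),node(node(k,m,U),k,node(k,m,U)),k).
Bind W := node(node(k,m,U),node(node(k,m,U),k,node(k,m,U)),k); no other remaining equation mentions W.
Decompose node/3: m = m,  succ(q(n)) = U,  m = m.
Delete trivial equation m = m.
Bind U := succ(q(n)); no other remaining equation mentions U. Substituting into the earlier bindings gives M := node(k,m,succ(q(n))), P := node(node(k,m,succ(q(n))),k,node(k,m,succ(q(n)))), W := node(node(k,m,succ(q(n))),node(node(k,m,succ(q(n))),k,node(k,m,succ(q(n)))),k).
Delete trivial equation m = m.
MGU = { M := node(k,m,succ(q(n))), P := node(node(k,m,succ(q(n))),k,node(k,m,succ(q(n)))), W := node(node(k,m,succ(q(n))),node(node(k,m,succ(q(n))),k,node(k,m,succ(q(n)))),k), U := succ(q(n)) }, so W := node(node(k,m,succ(q(n))),node(node(k,m,succ(q(n))),k,node(k,m,succ(q(n)))),k).

node(node(k,m,succ(q(n))),node(node(k,m,succ(q(n))),k,node(k,m,succ(q(n)))),k)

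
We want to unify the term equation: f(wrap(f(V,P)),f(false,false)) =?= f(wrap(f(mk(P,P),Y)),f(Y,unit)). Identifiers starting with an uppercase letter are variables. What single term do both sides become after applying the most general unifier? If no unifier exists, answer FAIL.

Decompose f/2: wrap(f(V,P)) =?= wrap(f(mk(P,P),Y)),  f(false,false) =?= f(Y,unit).
Decompose wrap/1: f(V,P) =?= f(mk(P,P),Y).
Decompose f/2: V =?= mk(P,P),  P =?= Y.
Bind V := mk(P,P); no other remaining equation mentions V.
Bind P := Y; no other remaining equation mentions P. Substituting into the earlier binding gives V := mk(Y,Y).
Decompose f/2: false =?= Y,  false =?= unit.
Bind Y := false; no other remaining equation mentions Y. Substituting into the earlier bindings gives V := mk(false,false), P := false.
Clash: constants false and unit differ; no unifier exists.

FAIL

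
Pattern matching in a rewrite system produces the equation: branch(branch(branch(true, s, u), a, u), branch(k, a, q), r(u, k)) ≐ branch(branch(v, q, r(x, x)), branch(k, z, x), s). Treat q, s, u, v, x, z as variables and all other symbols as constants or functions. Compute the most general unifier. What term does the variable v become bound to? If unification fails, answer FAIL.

Decompose branch/3: branch(branch(true, s, u), a, u) ≐ branch(v, q, r(x, x)),  branch(k, a, q) ≐ branch(k, z, x),  r(u, k) ≐ s.
Decompose branch/3: branch(true, s, u) ≐ v,  a ≐ q,  u ≐ r(x, x).
Bind v := branch(true, s, u); no other remaining equation mentions v.
Bind q := a; substituting into the one remaining equation that mentions q gives: branch(k, a, a) ≐ branch(k, z, x).
Bind u := r(x, x); substituting into the one remaining equation that mentions u gives: r(r(x, x), k) ≐ s. Substituting into the earlier binding gives v := branch(true, s, r(x, x)).
Decompose branch/3: k ≐ k,  a ≐ z,  a ≐ x.
Delete trivial equation k ≐ k.
Bind z := a; no other remaining equation mentions z.
Bind x := a; substituting into the remaining equation gives: r(r(a, a), k) ≐ s. Substituting into the earlier bindings gives v := branch(true, s, r(a, a)), u := r(a, a).
Bind s := r(r(a, a), k). Substituting into the earlier binding gives v := branch(true, r(r(a, a), k), r(a, a)).
MGU = { v := branch(true, r(r(a, a), k), r(a, a)), q := a, u := r(a, a), z := a, x := a, s := r(r(a, a), k) }, so v := branch(true, r(r(a, a), k), r(a, a)).

branch(true, r(r(a, a), k), r(a, a))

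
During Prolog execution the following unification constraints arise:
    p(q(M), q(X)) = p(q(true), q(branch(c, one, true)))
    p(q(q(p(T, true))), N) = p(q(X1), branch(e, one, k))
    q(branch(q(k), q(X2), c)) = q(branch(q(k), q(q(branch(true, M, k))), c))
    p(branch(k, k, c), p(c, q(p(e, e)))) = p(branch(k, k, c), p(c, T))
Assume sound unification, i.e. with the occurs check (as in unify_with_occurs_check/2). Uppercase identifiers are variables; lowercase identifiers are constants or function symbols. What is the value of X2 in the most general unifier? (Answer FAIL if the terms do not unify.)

q(branch(true, true, k))

Decompose p/2: q(M) = q(true),  q(X) = q(branch(c, one, true)).
Decompose q/1: M = true.
Bind M := true; substituting into the one remaining equation that mentions M gives: q(branch(q(k), q(X2), c)) = q(branch(q(k), q(q(branch(true, true, k))), c)).
Decompose q/1: X = branch(c, one, true).
Bind X := branch(c, one, true); no other remaining equation mentions X.
Decompose p/2: q(q(p(T, true))) = q(X1),  N = branch(e, one, k).
Decompose q/1: q(p(T, true)) = X1.
Bind X1 := q(p(T, true)); no other remaining equation mentions X1.
Bind N := branch(e, one, k); no other remaining equation mentions N.
Decompose q/1: branch(q(k), q(X2), c) = branch(q(k), q(q(branch(true, true, k))), c).
Decompose branch/3: q(k) = q(k),  q(X2) = q(q(branch(true, true, k))),  c = c.
Delete trivial equation q(k) = q(k).
Decompose q/1: X2 = q(branch(true, true, k)).
Bind X2 := q(branch(true, true, k)); no other remaining equation mentions X2.
Delete trivial equation c = c.
Decompose p/2: branch(k, k, c) = branch(k, k, c),  p(c, q(p(e, e))) = p(c, T).
Delete trivial equation branch(k, k, c) = branch(k, k, c).
Decompose p/2: c = c,  q(p(e, e)) = T.
Delete trivial equation c = c.
Bind T := q(p(e, e)). Substituting into the earlier binding gives X1 := q(p(q(p(e, e)), true)).
MGU = { M -> true, X -> branch(c, one, true), X1 -> q(p(q(p(e, e)), true)), N -> branch(e, one, k), X2 -> q(branch(true, true, k)), T -> q(p(e, e)) }, so X2 -> q(branch(true, true, k)).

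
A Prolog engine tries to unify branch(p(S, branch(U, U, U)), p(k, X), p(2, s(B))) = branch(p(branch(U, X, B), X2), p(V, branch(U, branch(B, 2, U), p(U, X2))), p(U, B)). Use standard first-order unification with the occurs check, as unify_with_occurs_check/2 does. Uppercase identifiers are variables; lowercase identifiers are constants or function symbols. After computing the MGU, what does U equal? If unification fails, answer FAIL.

FAIL

Decompose branch/3: p(S, branch(U, U, U)) = p(branch(U, X, B), X2),  p(k, X) = p(V, branch(U, branch(B, 2, U), p(U, X2))),  p(2, s(B)) = p(U, B).
Decompose p/2: S = branch(U, X, B),  branch(U, U, U) = X2.
Bind S := branch(U, X, B); no other remaining equation mentions S.
Bind X2 := branch(U, U, U); substituting into the one remaining equation that mentions X2 gives: p(k, X) = p(V, branch(U, branch(B, 2, U), p(U, branch(U, U, U)))).
Decompose p/2: k = V,  X = branch(U, branch(B, 2, U), p(U, branch(U, U, U))).
Bind V := k; no other remaining equation mentions V.
Bind X := branch(U, branch(B, 2, U), p(U, branch(U, U, U))); no other remaining equation mentions X. Substituting into the earlier binding gives S := branch(U, branch(U, branch(B, 2, U), p(U, branch(U, U, U))), B).
Decompose p/2: 2 = U,  s(B) = B.
Bind U := 2; no other remaining equation mentions U. Substituting into the earlier bindings gives S := branch(2, branch(2, branch(B, 2, 2), p(2, branch(2, 2, 2))), B), X2 := branch(2, 2, 2), X := branch(2, branch(B, 2, 2), p(2, branch(2, 2, 2))).
Occurs check fails: B occurs in s(B); the equation B = s(B) has no finite solution.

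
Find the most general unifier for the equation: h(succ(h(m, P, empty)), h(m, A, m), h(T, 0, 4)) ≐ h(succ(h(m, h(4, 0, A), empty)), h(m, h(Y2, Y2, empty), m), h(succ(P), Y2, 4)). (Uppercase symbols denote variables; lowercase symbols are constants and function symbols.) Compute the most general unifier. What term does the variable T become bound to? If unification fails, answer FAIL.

succ(h(4, 0, h(0, 0, empty)))

Decompose h/3: succ(h(m, P, empty)) ≐ succ(h(m, h(4, 0, A), empty)),  h(m, A, m) ≐ h(m, h(Y2, Y2, empty), m),  h(T, 0, 4) ≐ h(succ(P), Y2, 4).
Decompose succ/1: h(m, P, empty) ≐ h(m, h(4, 0, A), empty).
Decompose h/3: m ≐ m,  P ≐ h(4, 0, A),  empty ≐ empty.
Delete trivial equation m ≐ m.
Bind P := h(4, 0, A); substituting into the one remaining equation that mentions P gives: h(T, 0, 4) ≐ h(succ(h(4, 0, A)), Y2, 4).
Delete trivial equation empty ≐ empty.
Decompose h/3: m ≐ m,  A ≐ h(Y2, Y2, empty),  m ≐ m.
Delete trivial equation m ≐ m.
Bind A := h(Y2, Y2, empty); substituting into the one remaining equation that mentions A gives: h(T, 0, 4) ≐ h(succ(h(4, 0, h(Y2, Y2, empty))), Y2, 4). Substituting into the earlier binding gives P := h(4, 0, h(Y2, Y2, empty)).
Delete trivial equation m ≐ m.
Decompose h/3: T ≐ succ(h(4, 0, h(Y2, Y2, empty))),  0 ≐ Y2,  4 ≐ 4.
Bind T := succ(h(4, 0, h(Y2, Y2, empty))); no other remaining equation mentions T.
Bind Y2 := 0; no other remaining equation mentions Y2. Substituting into the earlier bindings gives P := h(4, 0, h(0, 0, empty)), A := h(0, 0, empty), T := succ(h(4, 0, h(0, 0, empty))).
Delete trivial equation 4 ≐ 4.
MGU = { P := h(4, 0, h(0, 0, empty)), A := h(0, 0, empty), T := succ(h(4, 0, h(0, 0, empty))), Y2 := 0 }, so T := succ(h(4, 0, h(0, 0, empty))).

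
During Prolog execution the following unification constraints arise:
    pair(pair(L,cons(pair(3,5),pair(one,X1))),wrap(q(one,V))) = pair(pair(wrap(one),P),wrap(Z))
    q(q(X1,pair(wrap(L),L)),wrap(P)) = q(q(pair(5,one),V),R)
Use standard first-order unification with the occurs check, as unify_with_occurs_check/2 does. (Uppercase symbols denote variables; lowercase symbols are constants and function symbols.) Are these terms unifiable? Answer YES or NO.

YES

Decompose pair/2: pair(L,cons(pair(3,5),pair(one,X1))) = pair(wrap(one),P),  wrap(q(one,V)) = wrap(Z).
Decompose pair/2: L = wrap(one),  cons(pair(3,5),pair(one,X1)) = P.
Bind L := wrap(one); substituting into the one remaining equation that mentions L gives: q(q(X1,pair(wrap(wrap(one)),wrap(one))),wrap(P)) = q(q(pair(5,one),V),R).
Bind P := cons(pair(3,5),pair(one,X1)); substituting into the one remaining equation that mentions P gives: q(q(X1,pair(wrap(wrap(one)),wrap(one))),wrap(cons(pair(3,5),pair(one,X1)))) = q(q(pair(5,one),V),R).
Decompose wrap/1: q(one,V) = Z.
Bind Z := q(one,V); no other remaining equation mentions Z.
Decompose q/2: q(X1,pair(wrap(wrap(one)),wrap(one))) = q(pair(5,one),V),  wrap(cons(pair(3,5),pair(one,X1))) = R.
Decompose q/2: X1 = pair(5,one),  pair(wrap(wrap(one)),wrap(one)) = V.
Bind X1 := pair(5,one); substituting into the one remaining equation that mentions X1 gives: wrap(cons(pair(3,5),pair(one,pair(5,one)))) = R. Substituting into the earlier binding gives P := cons(pair(3,5),pair(one,pair(5,one))).
Bind V := pair(wrap(wrap(one)),wrap(one)); no other remaining equation mentions V. Substituting into the earlier binding gives Z := q(one,pair(wrap(wrap(one)),wrap(one))).
Bind R := wrap(cons(pair(3,5),pair(one,pair(5,one)))).
No equations remain and no clash or occurs-check failure arose, so a unifier exists.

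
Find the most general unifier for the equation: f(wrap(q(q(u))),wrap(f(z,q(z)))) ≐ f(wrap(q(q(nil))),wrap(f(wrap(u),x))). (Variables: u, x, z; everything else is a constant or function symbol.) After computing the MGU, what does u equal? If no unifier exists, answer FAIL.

Decompose f/2: wrap(q(q(u))) ≐ wrap(q(q(nil))),  wrap(f(z,q(z))) ≐ wrap(f(wrap(u),x)).
Decompose wrap/1: q(q(u)) ≐ q(q(nil)).
Decompose q/1: q(u) ≐ q(nil).
Decompose q/1: u ≐ nil.
Bind u := nil; substituting into the remaining equation gives: wrap(f(z,q(z))) ≐ wrap(f(wrap(nil),x)).
Decompose wrap/1: f(z,q(z)) ≐ f(wrap(nil),x).
Decompose f/2: z ≐ wrap(nil),  q(z) ≐ x.
Bind z := wrap(nil); substituting into the remaining equation gives: q(wrap(nil)) ≐ x.
Bind x := q(wrap(nil)).
MGU = { u -> nil, z -> wrap(nil), x -> q(wrap(nil)) }, so u -> nil.

nil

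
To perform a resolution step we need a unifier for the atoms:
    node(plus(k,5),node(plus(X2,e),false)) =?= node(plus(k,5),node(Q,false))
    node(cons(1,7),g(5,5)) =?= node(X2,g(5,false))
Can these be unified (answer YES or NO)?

Decompose node/2: plus(k,5) =?= plus(k,5),  node(plus(X2,e),false) =?= node(Q,false).
Delete trivial equation plus(k,5) =?= plus(k,5).
Decompose node/2: plus(X2,e) =?= Q,  false =?= false.
Bind Q := plus(X2,e); no other remaining equation mentions Q.
Delete trivial equation false =?= false.
Decompose node/2: cons(1,7) =?= X2,  g(5,5) =?= g(5,false).
Bind X2 := cons(1,7); no other remaining equation mentions X2. Substituting into the earlier binding gives Q := plus(cons(1,7),e).
Decompose g/2: 5 =?= 5,  5 =?= false.
Delete trivial equation 5 =?= 5.
Clash: constants 5 and false differ; no unifier exists.

NO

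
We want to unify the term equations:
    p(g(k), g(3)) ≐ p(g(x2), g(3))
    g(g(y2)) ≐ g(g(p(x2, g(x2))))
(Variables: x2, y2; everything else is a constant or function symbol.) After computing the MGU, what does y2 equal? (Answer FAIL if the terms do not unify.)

Decompose p/2: g(k) ≐ g(x2),  g(3) ≐ g(3).
Decompose g/1: k ≐ x2.
Bind x2 := k; substituting into the one remaining equation that mentions x2 gives: g(g(y2)) ≐ g(g(p(k, g(k)))).
Delete trivial equation g(3) ≐ g(3).
Decompose g/1: g(y2) ≐ g(p(k, g(k))).
Decompose g/1: y2 ≐ p(k, g(k)).
Bind y2 := p(k, g(k)).
MGU = { x2 -> k, y2 -> p(k, g(k)) }, so y2 -> p(k, g(k)).

p(k, g(k))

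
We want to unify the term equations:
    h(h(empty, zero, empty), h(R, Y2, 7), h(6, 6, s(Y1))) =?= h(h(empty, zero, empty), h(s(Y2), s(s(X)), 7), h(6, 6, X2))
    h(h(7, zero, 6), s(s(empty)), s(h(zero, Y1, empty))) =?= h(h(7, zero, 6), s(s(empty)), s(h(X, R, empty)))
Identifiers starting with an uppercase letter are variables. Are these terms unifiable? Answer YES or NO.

Decompose h/3: h(empty, zero, empty) =?= h(empty, zero, empty),  h(R, Y2, 7) =?= h(s(Y2), s(s(X)), 7),  h(6, 6, s(Y1)) =?= h(6, 6, X2).
Delete trivial equation h(empty, zero, empty) =?= h(empty, zero, empty).
Decompose h/3: R =?= s(Y2),  Y2 =?= s(s(X)),  7 =?= 7.
Bind R := s(Y2); substituting into the one remaining equation that mentions R gives: h(h(7, zero, 6), s(s(empty)), s(h(zero, Y1, empty))) =?= h(h(7, zero, 6), s(s(empty)), s(h(X, s(Y2), empty))).
Bind Y2 := s(s(X)); substituting into the one remaining equation that mentions Y2 gives: h(h(7, zero, 6), s(s(empty)), s(h(zero, Y1, empty))) =?= h(h(7, zero, 6), s(s(empty)), s(h(X, s(s(s(X))), empty))). Substituting into the earlier binding gives R := s(s(s(X))).
Delete trivial equation 7 =?= 7.
Decompose h/3: 6 =?= 6,  6 =?= 6,  s(Y1) =?= X2.
Delete trivial equation 6 =?= 6.
Delete trivial equation 6 =?= 6.
Bind X2 := s(Y1); no other remaining equation mentions X2.
Decompose h/3: h(7, zero, 6) =?= h(7, zero, 6),  s(s(empty)) =?= s(s(empty)),  s(h(zero, Y1, empty)) =?= s(h(X, s(s(s(X))), empty)).
Delete trivial equation h(7, zero, 6) =?= h(7, zero, 6).
Delete trivial equation s(s(empty)) =?= s(s(empty)).
Decompose s/1: h(zero, Y1, empty) =?= h(X, s(s(s(X))), empty).
Decompose h/3: zero =?= X,  Y1 =?= s(s(s(X))),  empty =?= empty.
Bind X := zero; substituting into the one remaining equation that mentions X gives: Y1 =?= s(s(s(zero))). Substituting into the earlier bindings gives R := s(s(s(zero))), Y2 := s(s(zero)).
Bind Y1 := s(s(s(zero))); no other remaining equation mentions Y1. Substituting into the earlier binding gives X2 := s(s(s(s(zero)))).
Delete trivial equation empty =?= empty.
No equations remain and no clash or occurs-check failure arose, so a unifier exists.

YES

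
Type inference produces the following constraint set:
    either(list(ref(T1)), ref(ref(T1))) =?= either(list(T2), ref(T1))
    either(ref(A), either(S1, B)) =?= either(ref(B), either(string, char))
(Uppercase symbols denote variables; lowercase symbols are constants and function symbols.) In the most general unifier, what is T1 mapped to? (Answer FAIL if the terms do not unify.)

FAIL

Decompose either/2: list(ref(T1)) =?= list(T2),  ref(ref(T1)) =?= ref(T1).
Decompose list/1: ref(T1) =?= T2.
Bind T2 := ref(T1); no other remaining equation mentions T2.
Decompose ref/1: ref(T1) =?= T1.
Occurs check fails: T1 occurs in ref(T1); the equation T1 =?= ref(T1) has no finite solution.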